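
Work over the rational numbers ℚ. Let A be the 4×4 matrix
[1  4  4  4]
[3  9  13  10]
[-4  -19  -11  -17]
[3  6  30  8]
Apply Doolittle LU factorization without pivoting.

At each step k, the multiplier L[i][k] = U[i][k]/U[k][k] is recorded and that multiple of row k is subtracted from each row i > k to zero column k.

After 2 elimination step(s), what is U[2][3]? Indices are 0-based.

U[2][3] = 1

Step 1: pivot at (0,0) is 1.
  row1 ← row1 − (3)·row0  ⇒  L[1][0]=3, U row1=(0, -3, 1, -2)
  row2 ← row2 − (-4)·row0  ⇒  L[2][0]=-4, U row2=(0, -3, 5, -1)
  row3 ← row3 − (3)·row0  ⇒  L[3][0]=3, U row3=(0, -6, 18, -4)
Step 2: pivot at (1,1) is -3.
  row2 ← row2 − (1)·row1  ⇒  L[2][1]=1, U row2=(0, 0, 4, 1)
  row3 ← row3 − (2)·row1  ⇒  L[3][1]=2, U row3=(0, 0, 16, 0)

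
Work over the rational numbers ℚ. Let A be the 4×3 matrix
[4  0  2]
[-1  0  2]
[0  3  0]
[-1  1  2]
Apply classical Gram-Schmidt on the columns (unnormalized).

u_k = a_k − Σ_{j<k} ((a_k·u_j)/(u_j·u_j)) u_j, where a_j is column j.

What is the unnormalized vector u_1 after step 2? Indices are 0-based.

Step 1: u_0 = a_0 = (4, -1, 0, -1).
Step 2: u_1 = a_1 − (-1/18)·u_0 = (2/9, -1/18, 3, 17/18).

u_1 = (2/9, -1/18, 3, 17/18)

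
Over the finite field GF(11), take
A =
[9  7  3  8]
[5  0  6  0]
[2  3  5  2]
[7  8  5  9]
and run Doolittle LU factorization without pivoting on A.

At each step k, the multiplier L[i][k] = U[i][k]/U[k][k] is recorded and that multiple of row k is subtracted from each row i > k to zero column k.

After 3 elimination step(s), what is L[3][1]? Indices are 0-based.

k=0: U[0][0]=9
  eliminate (1,0): mult=3, new row 1: (0, 1, 8, 9); set L[1][0]=3
  eliminate (2,0): mult=10, new row 2: (0, 10, 8, 10); set L[2][0]=10
  eliminate (3,0): mult=2, new row 3: (0, 5, 10, 4); set L[3][0]=2
k=1: U[1][1]=1
  eliminate (2,1): mult=10, new row 2: (0, 0, 5, 8); set L[2][1]=10
  eliminate (3,1): mult=5, new row 3: (0, 0, 3, 3); set L[3][1]=5
k=2: U[2][2]=5
  eliminate (3,2): mult=5, new row 3: (0, 0, 0, 7); set L[3][2]=5

L[3][1] = 5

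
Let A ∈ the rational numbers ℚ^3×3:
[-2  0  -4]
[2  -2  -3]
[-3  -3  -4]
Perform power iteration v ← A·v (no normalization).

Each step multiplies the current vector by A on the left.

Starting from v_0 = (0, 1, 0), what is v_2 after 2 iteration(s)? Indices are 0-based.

v_2 = (12, 13, 18)

v_0 = (0, 1, 0).
v_1 = A·v_0 = (0, -2, -3).
v_2 = A·v_1 = (12, 13, 18).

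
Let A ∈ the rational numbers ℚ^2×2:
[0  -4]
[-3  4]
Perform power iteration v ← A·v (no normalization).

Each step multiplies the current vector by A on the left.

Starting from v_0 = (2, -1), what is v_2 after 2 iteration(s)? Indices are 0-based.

v_2 = (40, -52)

v_0 = (2, -1).
v_1 = A·v_0 = (4, -10).
v_2 = A·v_1 = (40, -52).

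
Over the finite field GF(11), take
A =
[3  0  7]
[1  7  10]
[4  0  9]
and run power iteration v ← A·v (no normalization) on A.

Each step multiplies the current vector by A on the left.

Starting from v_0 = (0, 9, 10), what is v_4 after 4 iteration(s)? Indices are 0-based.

v_4 = (1, 10, 4)

v_0 = (0, 9, 10).
v_1 = A·v_0 = (4, 9, 2).
v_2 = A·v_1 = (4, 10, 1).
v_3 = A·v_2 = (8, 7, 3).
v_4 = A·v_3 = (1, 10, 4).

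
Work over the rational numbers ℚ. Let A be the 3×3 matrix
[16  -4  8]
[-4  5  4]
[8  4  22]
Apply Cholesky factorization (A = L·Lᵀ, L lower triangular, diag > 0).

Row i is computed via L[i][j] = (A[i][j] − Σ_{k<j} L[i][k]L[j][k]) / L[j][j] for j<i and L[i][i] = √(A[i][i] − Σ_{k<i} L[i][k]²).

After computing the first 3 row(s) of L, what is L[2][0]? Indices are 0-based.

Step 1: L[0][0] = √(16) = 4.
  L[1][0] = (-4) / L[0][0] = -1.
Step 2: L[1][1] = √(4) = 2.
  L[2][0] = (8) / L[0][0] = 2.
  L[2][1] = (6) / L[1][1] = 3.
Step 3: L[2][2] = √(9) = 3.

L[2][0] = 2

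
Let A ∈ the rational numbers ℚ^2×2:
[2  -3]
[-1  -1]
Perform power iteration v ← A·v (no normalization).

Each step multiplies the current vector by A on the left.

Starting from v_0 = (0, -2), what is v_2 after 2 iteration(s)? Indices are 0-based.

v_0 = (0, -2).
v_1 = A·v_0 = (6, 2).
v_2 = A·v_1 = (6, -8).

v_2 = (6, -8)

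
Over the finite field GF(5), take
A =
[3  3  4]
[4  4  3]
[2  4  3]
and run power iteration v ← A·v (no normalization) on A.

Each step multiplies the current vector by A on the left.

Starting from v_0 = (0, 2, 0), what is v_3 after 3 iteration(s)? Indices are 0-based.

v_0 = (0, 2, 0).
v_1 = A·v_0 = (1, 3, 3).
v_2 = A·v_1 = (4, 0, 3).
v_3 = A·v_2 = (4, 0, 2).

v_3 = (4, 0, 2)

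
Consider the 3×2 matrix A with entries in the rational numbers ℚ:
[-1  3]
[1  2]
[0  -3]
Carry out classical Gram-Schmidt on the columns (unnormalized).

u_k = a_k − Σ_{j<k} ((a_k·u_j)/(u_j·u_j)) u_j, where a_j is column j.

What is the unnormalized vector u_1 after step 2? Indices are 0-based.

u_1 = (5/2, 5/2, -3)

Step 1: u_0 = a_0 = (-1, 1, 0).
Step 2: u_1 = a_1 − (-1/2)·u_0 = (5/2, 5/2, -3).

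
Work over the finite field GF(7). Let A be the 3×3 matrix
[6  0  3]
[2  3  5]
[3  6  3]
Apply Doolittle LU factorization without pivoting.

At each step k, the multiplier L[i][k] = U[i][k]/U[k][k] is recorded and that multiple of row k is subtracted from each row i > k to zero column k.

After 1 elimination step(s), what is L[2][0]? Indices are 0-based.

L[2][0] = 4

[col 0] pivot 6
  R1 -= 5*R0 → (0, 3, 4)  (L[1][0] := 5)
  R2 -= 4*R0 → (0, 6, 5)  (L[2][0] := 4)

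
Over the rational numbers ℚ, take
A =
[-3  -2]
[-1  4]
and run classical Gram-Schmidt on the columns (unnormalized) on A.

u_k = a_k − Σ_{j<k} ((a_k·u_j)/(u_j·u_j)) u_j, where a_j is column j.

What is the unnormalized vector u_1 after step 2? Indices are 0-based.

u_1 = (-7/5, 21/5)

Step 1: u_0 = a_0 = (-3, -1).
Step 2: u_1 = a_1 − (1/5)·u_0 = (-7/5, 21/5).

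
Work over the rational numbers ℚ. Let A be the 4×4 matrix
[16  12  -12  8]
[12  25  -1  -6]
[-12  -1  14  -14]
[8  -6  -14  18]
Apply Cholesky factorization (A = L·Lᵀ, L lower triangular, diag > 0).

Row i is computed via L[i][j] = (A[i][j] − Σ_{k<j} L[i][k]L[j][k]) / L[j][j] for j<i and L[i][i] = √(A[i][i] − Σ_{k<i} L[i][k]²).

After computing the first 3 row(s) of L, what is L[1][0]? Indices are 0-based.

Step 1: L[0][0] = √(16) = 4.
  L[1][0] = (12) / L[0][0] = 3.
Step 2: L[1][1] = √(16) = 4.
  L[2][0] = (-12) / L[0][0] = -3.
  L[2][1] = (8) / L[1][1] = 2.
Step 3: L[2][2] = √(1) = 1.

L[1][0] = 3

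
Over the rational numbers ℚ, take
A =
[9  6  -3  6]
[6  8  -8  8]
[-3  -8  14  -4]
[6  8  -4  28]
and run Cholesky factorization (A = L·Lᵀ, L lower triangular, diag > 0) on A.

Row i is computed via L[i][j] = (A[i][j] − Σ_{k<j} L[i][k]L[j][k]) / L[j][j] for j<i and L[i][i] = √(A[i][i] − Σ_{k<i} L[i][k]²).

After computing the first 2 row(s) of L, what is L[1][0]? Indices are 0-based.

Step 1: L[0][0] = √(9) = 3.
  L[1][0] = (6) / L[0][0] = 2.
Step 2: L[1][1] = √(4) = 2.

L[1][0] = 2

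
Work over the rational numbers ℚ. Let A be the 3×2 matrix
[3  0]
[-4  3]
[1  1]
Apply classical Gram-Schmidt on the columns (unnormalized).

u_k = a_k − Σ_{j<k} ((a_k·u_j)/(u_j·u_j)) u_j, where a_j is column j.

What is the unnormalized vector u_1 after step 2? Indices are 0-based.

u_1 = (33/26, 17/13, 37/26)

Step 1: u_0 = a_0 = (3, -4, 1).
Step 2: u_1 = a_1 − (-11/26)·u_0 = (33/26, 17/13, 37/26).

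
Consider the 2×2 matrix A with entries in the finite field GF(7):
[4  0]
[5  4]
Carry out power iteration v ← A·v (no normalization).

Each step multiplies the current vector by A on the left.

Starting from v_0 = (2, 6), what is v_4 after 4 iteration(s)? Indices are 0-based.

v_0 = (2, 6).
v_1 = A·v_0 = (1, 6).
v_2 = A·v_1 = (4, 1).
v_3 = A·v_2 = (2, 3).
v_4 = A·v_3 = (1, 1).

v_4 = (1, 1)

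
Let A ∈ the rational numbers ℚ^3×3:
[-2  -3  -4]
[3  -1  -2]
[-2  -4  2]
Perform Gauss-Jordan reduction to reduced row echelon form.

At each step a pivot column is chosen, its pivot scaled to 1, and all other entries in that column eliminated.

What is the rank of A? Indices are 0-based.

rank = 3

[1] R0 /= -2  ⇒  (1, 3/2, 2)
     R1 -= 3·R0  ⇒  (0, -11/2, -8)
     R2 -= -2·R0  ⇒  (0, -1, 6)
[2] R1 /= -11/2  ⇒  (0, 1, 16/11)
     R0 -= 3/2·R1  ⇒  (1, 0, -2/11)
     R2 -= -1·R1  ⇒  (0, 0, 82/11)
[3] R2 /= 82/11  ⇒  (0, 0, 1)
     R0 -= -2/11·R2  ⇒  (1, 0, 0)
     R1 -= 16/11·R2  ⇒  (0, 1, 0)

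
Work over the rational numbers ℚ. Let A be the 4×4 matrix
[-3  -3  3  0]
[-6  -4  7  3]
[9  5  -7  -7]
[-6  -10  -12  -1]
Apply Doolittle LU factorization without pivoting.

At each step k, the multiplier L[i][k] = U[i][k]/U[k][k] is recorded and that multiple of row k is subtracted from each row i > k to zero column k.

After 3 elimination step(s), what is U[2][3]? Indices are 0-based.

[col 0] pivot -3
  R1 -= 2*R0 → (0, 2, 1, 3)  (L[1][0] := 2)
  R2 -= -3*R0 → (0, -4, 2, -7)  (L[2][0] := -3)
  R3 -= 2*R0 → (0, -4, -18, -1)  (L[3][0] := 2)
[col 1] pivot 2
  R2 -= -2*R1 → (0, 0, 4, -1)  (L[2][1] := -2)
  R3 -= -2*R1 → (0, 0, -16, 5)  (L[3][1] := -2)
[col 2] pivot 4
  R3 -= -4*R2 → (0, 0, 0, 1)  (L[3][2] := -4)

U[2][3] = -1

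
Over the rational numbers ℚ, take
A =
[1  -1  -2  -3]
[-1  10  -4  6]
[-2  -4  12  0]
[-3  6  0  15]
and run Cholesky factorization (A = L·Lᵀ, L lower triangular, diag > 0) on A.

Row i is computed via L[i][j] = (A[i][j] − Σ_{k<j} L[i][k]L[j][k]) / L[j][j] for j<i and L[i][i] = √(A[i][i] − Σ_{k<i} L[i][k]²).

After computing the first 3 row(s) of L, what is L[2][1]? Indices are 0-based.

L[2][1] = -2

Step 1: L[0][0] = √(1) = 1.
  L[1][0] = (-1) / L[0][0] = -1.
Step 2: L[1][1] = √(9) = 3.
  L[2][0] = (-2) / L[0][0] = -2.
  L[2][1] = (-6) / L[1][1] = -2.
Step 3: L[2][2] = √(4) = 2.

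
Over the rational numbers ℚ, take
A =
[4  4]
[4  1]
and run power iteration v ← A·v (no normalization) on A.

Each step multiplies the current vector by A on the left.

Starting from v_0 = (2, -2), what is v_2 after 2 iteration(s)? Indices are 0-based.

v_0 = (2, -2).
v_1 = A·v_0 = (0, 6).
v_2 = A·v_1 = (24, 6).

v_2 = (24, 6)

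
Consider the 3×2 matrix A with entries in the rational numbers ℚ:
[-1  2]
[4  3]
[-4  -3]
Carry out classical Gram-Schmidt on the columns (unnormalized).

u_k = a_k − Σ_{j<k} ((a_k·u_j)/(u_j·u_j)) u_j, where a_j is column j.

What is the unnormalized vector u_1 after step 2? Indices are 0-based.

u_1 = (8/3, 1/3, -1/3)

Step 1: u_0 = a_0 = (-1, 4, -4).
Step 2: u_1 = a_1 − (2/3)·u_0 = (8/3, 1/3, -1/3).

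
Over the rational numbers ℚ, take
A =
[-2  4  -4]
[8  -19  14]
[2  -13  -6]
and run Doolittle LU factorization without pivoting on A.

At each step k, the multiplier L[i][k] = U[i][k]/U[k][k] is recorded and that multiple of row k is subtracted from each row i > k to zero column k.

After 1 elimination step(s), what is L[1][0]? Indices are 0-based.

Step 1: pivot at (0,0) is -2.
  row1 ← row1 − (-4)·row0  ⇒  L[1][0]=-4, U row1=(0, -3, -2)
  row2 ← row2 − (-1)·row0  ⇒  L[2][0]=-1, U row2=(0, -9, -10)

L[1][0] = -4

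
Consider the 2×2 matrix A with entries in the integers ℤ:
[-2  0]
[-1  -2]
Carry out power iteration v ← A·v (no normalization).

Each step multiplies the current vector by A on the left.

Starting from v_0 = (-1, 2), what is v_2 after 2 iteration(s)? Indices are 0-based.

v_0 = (-1, 2).
v_1 = A·v_0 = (2, -3).
v_2 = A·v_1 = (-4, 4).

v_2 = (-4, 4)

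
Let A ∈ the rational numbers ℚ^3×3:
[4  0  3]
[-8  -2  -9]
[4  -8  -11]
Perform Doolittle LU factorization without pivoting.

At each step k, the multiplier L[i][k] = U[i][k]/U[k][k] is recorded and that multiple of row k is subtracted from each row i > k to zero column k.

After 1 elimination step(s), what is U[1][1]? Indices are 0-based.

k=0: U[0][0]=4
  eliminate (1,0): mult=-2, new row 1: (0, -2, -3); set L[1][0]=-2
  eliminate (2,0): mult=1, new row 2: (0, -8, -14); set L[2][0]=1

U[1][1] = -2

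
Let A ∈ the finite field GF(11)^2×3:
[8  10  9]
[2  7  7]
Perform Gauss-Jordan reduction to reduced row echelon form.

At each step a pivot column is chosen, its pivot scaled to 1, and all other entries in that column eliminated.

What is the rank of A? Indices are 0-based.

rank = 2

[1] R0 /= 8  ⇒  (1, 4, 8)
     R1 -= 2·R0  ⇒  (0, 10, 2)
[2] R1 /= 10  ⇒  (0, 1, 9)
     R0 -= 4·R1  ⇒  (1, 0, 5)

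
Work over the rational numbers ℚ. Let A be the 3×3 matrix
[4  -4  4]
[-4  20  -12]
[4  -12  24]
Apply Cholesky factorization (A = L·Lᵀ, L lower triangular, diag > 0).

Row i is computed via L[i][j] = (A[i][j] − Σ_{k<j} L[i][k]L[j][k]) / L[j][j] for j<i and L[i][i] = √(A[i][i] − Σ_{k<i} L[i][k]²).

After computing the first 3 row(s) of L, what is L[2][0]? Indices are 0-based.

Step 1: L[0][0] = √(4) = 2.
  L[1][0] = (-4) / L[0][0] = -2.
Step 2: L[1][1] = √(16) = 4.
  L[2][0] = (4) / L[0][0] = 2.
  L[2][1] = (-8) / L[1][1] = -2.
Step 3: L[2][2] = √(16) = 4.

L[2][0] = 2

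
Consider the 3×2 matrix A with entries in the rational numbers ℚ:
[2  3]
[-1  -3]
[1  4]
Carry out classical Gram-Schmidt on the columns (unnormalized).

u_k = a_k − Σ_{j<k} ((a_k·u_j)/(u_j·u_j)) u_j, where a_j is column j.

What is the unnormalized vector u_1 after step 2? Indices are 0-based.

u_1 = (-4/3, -5/6, 11/6)

Step 1: u_0 = a_0 = (2, -1, 1).
Step 2: u_1 = a_1 − (13/6)·u_0 = (-4/3, -5/6, 11/6).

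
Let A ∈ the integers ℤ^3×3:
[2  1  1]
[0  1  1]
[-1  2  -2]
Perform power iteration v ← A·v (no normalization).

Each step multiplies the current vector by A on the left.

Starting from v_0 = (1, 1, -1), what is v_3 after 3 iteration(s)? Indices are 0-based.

v_0 = (1, 1, -1).
v_1 = A·v_0 = (2, 0, 3).
v_2 = A·v_1 = (7, 3, -8).
v_3 = A·v_2 = (9, -5, 15).

v_3 = (9, -5, 15)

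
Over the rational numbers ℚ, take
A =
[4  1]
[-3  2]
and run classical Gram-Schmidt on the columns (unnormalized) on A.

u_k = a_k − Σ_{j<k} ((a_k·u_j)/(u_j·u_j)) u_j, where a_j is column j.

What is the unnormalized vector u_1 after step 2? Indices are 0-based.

u_1 = (33/25, 44/25)

Step 1: u_0 = a_0 = (4, -3).
Step 2: u_1 = a_1 − (-2/25)·u_0 = (33/25, 44/25).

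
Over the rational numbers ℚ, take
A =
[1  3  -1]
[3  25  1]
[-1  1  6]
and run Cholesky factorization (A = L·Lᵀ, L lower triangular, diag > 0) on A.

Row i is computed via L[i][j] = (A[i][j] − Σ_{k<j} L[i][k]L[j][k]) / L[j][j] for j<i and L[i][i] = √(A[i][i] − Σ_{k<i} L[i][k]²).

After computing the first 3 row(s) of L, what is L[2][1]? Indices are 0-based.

Step 1: L[0][0] = √(1) = 1.
  L[1][0] = (3) / L[0][0] = 3.
Step 2: L[1][1] = √(16) = 4.
  L[2][0] = (-1) / L[0][0] = -1.
  L[2][1] = (4) / L[1][1] = 1.
Step 3: L[2][2] = √(4) = 2.

L[2][1] = 1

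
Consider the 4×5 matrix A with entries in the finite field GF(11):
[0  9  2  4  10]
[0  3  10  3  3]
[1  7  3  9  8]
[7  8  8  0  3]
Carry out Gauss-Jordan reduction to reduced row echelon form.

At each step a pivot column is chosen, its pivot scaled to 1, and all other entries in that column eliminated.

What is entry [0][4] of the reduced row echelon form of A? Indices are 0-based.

M[0][4] = 8

pivot(0,0): swap R0↔R2
pivot(0,0)=1: scale R0 → (1, 7, 3, 9, 8)
  clear (3,0): R3 −= (7)R0 → (0, 3, 9, 3, 2)
pivot(1,1)=3: scale R1 → (0, 1, 7, 1, 1)
  clear (0,1): R0 −= (7)R1 → (1, 0, 9, 2, 1)
  clear (2,1): R2 −= (9)R1 → (0, 0, 5, 6, 1)
  clear (3,1): R3 −= (3)R1 → (0, 0, 10, 0, 10)
pivot(2,2)=5: scale R2 → (0, 0, 1, 10, 9)
  clear (0,2): R0 −= (9)R2 → (1, 0, 0, 0, 8)
  clear (1,2): R1 −= (7)R2 → (0, 1, 0, 8, 4)
  clear (3,2): R3 −= (10)R2 → (0, 0, 0, 10, 8)
pivot(3,3)=10: scale R3 → (0, 0, 0, 1, 3)
  clear (1,3): R1 −= (8)R3 → (0, 1, 0, 0, 2)
  clear (2,3): R2 −= (10)R3 → (0, 0, 1, 0, 1)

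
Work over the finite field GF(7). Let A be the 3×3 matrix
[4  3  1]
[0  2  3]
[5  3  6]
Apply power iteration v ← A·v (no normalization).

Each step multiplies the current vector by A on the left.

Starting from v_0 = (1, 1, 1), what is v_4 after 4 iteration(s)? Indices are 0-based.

v_4 = (2, 6, 2)

v_0 = (1, 1, 1).
v_1 = A·v_0 = (1, 5, 0).
v_2 = A·v_1 = (5, 3, 6).
v_3 = A·v_2 = (0, 3, 0).
v_4 = A·v_3 = (2, 6, 2).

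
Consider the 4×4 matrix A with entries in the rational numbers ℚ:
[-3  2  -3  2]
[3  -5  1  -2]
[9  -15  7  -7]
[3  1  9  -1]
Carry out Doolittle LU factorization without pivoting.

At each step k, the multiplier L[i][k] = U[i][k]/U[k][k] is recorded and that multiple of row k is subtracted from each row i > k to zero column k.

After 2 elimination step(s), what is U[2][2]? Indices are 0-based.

Step 1: pivot at (0,0) is -3.
  row1 ← row1 − (-1)·row0  ⇒  L[1][0]=-1, U row1=(0, -3, -2, 0)
  row2 ← row2 − (-3)·row0  ⇒  L[2][0]=-3, U row2=(0, -9, -2, -1)
  row3 ← row3 − (-1)·row0  ⇒  L[3][0]=-1, U row3=(0, 3, 6, 1)
Step 2: pivot at (1,1) is -3.
  row2 ← row2 − (3)·row1  ⇒  L[2][1]=3, U row2=(0, 0, 4, -1)
  row3 ← row3 − (-1)·row1  ⇒  L[3][1]=-1, U row3=(0, 0, 4, 1)

U[2][2] = 4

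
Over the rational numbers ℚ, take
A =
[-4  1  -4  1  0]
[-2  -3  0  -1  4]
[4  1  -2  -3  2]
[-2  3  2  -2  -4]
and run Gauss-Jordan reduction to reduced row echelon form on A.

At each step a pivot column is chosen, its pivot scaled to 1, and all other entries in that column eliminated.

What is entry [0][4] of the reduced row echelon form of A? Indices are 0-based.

[1] R0 /= -4  ⇒  (1, -1/4, 1, -1/4, 0)
     R1 -= -2·R0  ⇒  (0, -7/2, 2, -3/2, 4)
     R2 -= 4·R0  ⇒  (0, 2, -6, -2, 2)
     R3 -= -2·R0  ⇒  (0, 5/2, 4, -5/2, -4)
[2] R1 /= -7/2  ⇒  (0, 1, -4/7, 3/7, -8/7)
     R0 -= -1/4·R1  ⇒  (1, 0, 6/7, -1/7, -2/7)
     R2 -= 2·R1  ⇒  (0, 0, -34/7, -20/7, 30/7)
     R3 -= 5/2·R1  ⇒  (0, 0, 38/7, -25/7, -8/7)
[3] R2 /= -34/7  ⇒  (0, 0, 1, 10/17, -15/17)
     R0 -= 6/7·R2  ⇒  (1, 0, 0, -11/17, 8/17)
     R1 -= -4/7·R2  ⇒  (0, 1, 0, 13/17, -28/17)
     R3 -= 38/7·R2  ⇒  (0, 0, 0, -115/17, 62/17)
[4] R3 /= -115/17  ⇒  (0, 0, 0, 1, -62/115)
     R0 -= -11/17·R3  ⇒  (1, 0, 0, 0, 14/115)
     R1 -= 13/17·R3  ⇒  (0, 1, 0, 0, -142/115)
     R2 -= 10/17·R3  ⇒  (0, 0, 1, 0, -13/23)

M[0][4] = 14/115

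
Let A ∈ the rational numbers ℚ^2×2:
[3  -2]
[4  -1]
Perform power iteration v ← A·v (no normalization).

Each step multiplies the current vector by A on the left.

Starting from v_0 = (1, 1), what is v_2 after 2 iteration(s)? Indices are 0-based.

v_2 = (-3, 1)

v_0 = (1, 1).
v_1 = A·v_0 = (1, 3).
v_2 = A·v_1 = (-3, 1).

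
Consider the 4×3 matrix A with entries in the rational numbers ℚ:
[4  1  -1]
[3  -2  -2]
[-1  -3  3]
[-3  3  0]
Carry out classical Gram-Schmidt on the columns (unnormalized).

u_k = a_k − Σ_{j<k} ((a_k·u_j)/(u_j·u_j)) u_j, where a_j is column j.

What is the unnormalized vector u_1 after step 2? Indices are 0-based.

u_1 = (67/35, -46/35, -113/35, 81/35)

Step 1: u_0 = a_0 = (4, 3, -1, -3).
Step 2: u_1 = a_1 − (-8/35)·u_0 = (67/35, -46/35, -113/35, 81/35).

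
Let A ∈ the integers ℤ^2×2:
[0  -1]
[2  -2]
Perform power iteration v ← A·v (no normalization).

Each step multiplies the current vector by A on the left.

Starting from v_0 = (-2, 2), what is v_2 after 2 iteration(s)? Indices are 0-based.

v_0 = (-2, 2).
v_1 = A·v_0 = (-2, -8).
v_2 = A·v_1 = (8, 12).

v_2 = (8, 12)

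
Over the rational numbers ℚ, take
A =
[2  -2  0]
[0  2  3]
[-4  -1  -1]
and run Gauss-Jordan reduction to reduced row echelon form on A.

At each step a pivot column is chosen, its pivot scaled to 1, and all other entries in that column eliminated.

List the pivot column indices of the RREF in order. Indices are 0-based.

pivot columns: 0, 1, 2

[1] R0 /= 2  ⇒  (1, -1, 0)
     R2 -= -4·R0  ⇒  (0, -5, -1)
[2] R1 /= 2  ⇒  (0, 1, 3/2)
     R0 -= -1·R1  ⇒  (1, 0, 3/2)
     R2 -= -5·R1  ⇒  (0, 0, 13/2)
[3] R2 /= 13/2  ⇒  (0, 0, 1)
     R0 -= 3/2·R2  ⇒  (1, 0, 0)
     R1 -= 3/2·R2  ⇒  (0, 1, 0)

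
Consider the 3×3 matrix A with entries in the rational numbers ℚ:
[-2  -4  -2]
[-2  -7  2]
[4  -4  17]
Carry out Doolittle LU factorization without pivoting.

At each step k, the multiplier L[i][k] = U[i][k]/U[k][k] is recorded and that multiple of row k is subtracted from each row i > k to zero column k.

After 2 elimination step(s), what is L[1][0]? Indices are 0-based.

L[1][0] = 1

k=0: U[0][0]=-2
  eliminate (1,0): mult=1, new row 1: (0, -3, 4); set L[1][0]=1
  eliminate (2,0): mult=-2, new row 2: (0, -12, 13); set L[2][0]=-2
k=1: U[1][1]=-3
  eliminate (2,1): mult=4, new row 2: (0, 0, -3); set L[2][1]=4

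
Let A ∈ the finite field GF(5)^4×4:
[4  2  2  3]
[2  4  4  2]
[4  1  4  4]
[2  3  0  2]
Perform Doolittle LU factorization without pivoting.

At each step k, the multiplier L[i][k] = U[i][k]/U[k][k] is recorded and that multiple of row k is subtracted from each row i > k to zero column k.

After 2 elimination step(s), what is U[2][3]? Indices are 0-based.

[col 0] pivot 4
  R1 -= 3*R0 → (0, 3, 3, 3)  (L[1][0] := 3)
  R2 -= 1*R0 → (0, 4, 2, 1)  (L[2][0] := 1)
  R3 -= 3*R0 → (0, 2, 4, 3)  (L[3][0] := 3)
[col 1] pivot 3
  R2 -= 3*R1 → (0, 0, 3, 2)  (L[2][1] := 3)
  R3 -= 4*R1 → (0, 0, 2, 1)  (L[3][1] := 4)

U[2][3] = 2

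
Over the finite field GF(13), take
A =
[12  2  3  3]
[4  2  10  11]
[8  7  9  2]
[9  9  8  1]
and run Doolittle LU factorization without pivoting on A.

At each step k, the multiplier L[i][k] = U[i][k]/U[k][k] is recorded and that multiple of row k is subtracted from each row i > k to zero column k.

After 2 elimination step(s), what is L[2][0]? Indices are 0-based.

L[2][0] = 5

[col 0] pivot 12
  R1 -= 9*R0 → (0, 10, 9, 10)  (L[1][0] := 9)
  R2 -= 5*R0 → (0, 10, 7, 0)  (L[2][0] := 5)
  R3 -= 4*R0 → (0, 1, 9, 2)  (L[3][0] := 4)
[col 1] pivot 10
  R2 -= 1*R1 → (0, 0, 11, 3)  (L[2][1] := 1)
  R3 -= 4*R1 → (0, 0, 12, 1)  (L[3][1] := 4)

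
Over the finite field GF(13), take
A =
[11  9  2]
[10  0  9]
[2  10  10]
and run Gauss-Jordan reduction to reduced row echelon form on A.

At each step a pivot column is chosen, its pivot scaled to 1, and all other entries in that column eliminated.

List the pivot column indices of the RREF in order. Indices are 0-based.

pivot(0,0)=11: scale R0 → (1, 2, 12)
  clear (1,0): R1 −= (10)R0 → (0, 6, 6)
  clear (2,0): R2 −= (2)R0 → (0, 6, 12)
pivot(1,1)=6: scale R1 → (0, 1, 1)
  clear (0,1): R0 −= (2)R1 → (1, 0, 10)
  clear (2,1): R2 −= (6)R1 → (0, 0, 6)
pivot(2,2)=6: scale R2 → (0, 0, 1)
  clear (0,2): R0 −= (10)R2 → (1, 0, 0)
  clear (1,2): R1 −= (1)R2 → (0, 1, 0)

pivot columns: 0, 1, 2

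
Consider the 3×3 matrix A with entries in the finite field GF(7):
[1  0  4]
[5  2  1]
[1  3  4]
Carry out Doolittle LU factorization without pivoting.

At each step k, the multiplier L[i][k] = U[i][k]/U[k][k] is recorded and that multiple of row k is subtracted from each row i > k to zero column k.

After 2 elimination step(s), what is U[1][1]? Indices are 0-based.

[col 0] pivot 1
  R1 -= 5*R0 → (0, 2, 2)  (L[1][0] := 5)
  R2 -= 1*R0 → (0, 3, 0)  (L[2][0] := 1)
[col 1] pivot 2
  R2 -= 5*R1 → (0, 0, 4)  (L[2][1] := 5)

U[1][1] = 2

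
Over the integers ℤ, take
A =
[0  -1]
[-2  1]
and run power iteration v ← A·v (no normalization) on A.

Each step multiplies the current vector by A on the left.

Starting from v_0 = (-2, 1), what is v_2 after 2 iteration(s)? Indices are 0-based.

v_2 = (-5, 7)

v_0 = (-2, 1).
v_1 = A·v_0 = (-1, 5).
v_2 = A·v_1 = (-5, 7).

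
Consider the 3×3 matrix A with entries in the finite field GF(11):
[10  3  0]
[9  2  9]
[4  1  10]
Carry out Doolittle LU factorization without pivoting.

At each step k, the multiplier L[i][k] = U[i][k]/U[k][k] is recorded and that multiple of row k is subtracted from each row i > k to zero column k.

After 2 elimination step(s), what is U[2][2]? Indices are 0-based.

U[2][2] = 9

[col 0] pivot 10
  R1 -= 2*R0 → (0, 7, 9)  (L[1][0] := 2)
  R2 -= 7*R0 → (0, 2, 10)  (L[2][0] := 7)
[col 1] pivot 7
  R2 -= 5*R1 → (0, 0, 9)  (L[2][1] := 5)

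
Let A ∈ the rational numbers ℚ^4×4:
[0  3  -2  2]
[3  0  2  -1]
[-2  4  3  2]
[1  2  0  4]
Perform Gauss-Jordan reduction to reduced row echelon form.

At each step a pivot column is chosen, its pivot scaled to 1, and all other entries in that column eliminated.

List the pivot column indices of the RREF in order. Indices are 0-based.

pivot(0,0): swap R0↔R1
pivot(0,0)=3: scale R0 → (1, 0, 2/3, -1/3)
  clear (2,0): R2 −= (-2)R0 → (0, 4, 13/3, 4/3)
  clear (3,0): R3 −= (1)R0 → (0, 2, -2/3, 13/3)
pivot(1,1)=3: scale R1 → (0, 1, -2/3, 2/3)
  clear (2,1): R2 −= (4)R1 → (0, 0, 7, -4/3)
  clear (3,1): R3 −= (2)R1 → (0, 0, 2/3, 3)
pivot(2,2)=7: scale R2 → (0, 0, 1, -4/21)
  clear (0,2): R0 −= (2/3)R2 → (1, 0, 0, -13/63)
  clear (1,2): R1 −= (-2/3)R2 → (0, 1, 0, 34/63)
  clear (3,2): R3 −= (2/3)R2 → (0, 0, 0, 197/63)
pivot(3,3)=197/63: scale R3 → (0, 0, 0, 1)
  clear (0,3): R0 −= (-13/63)R3 → (1, 0, 0, 0)
  clear (1,3): R1 −= (34/63)R3 → (0, 1, 0, 0)
  clear (2,3): R2 −= (-4/21)R3 → (0, 0, 1, 0)

pivot columns: 0, 1, 2, 3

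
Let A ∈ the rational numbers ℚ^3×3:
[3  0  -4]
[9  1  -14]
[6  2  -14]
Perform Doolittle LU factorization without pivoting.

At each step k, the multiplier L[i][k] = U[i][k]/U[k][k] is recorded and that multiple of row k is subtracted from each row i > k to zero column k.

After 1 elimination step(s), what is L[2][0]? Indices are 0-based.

k=0: U[0][0]=3
  eliminate (1,0): mult=3, new row 1: (0, 1, -2); set L[1][0]=3
  eliminate (2,0): mult=2, new row 2: (0, 2, -6); set L[2][0]=2

L[2][0] = 2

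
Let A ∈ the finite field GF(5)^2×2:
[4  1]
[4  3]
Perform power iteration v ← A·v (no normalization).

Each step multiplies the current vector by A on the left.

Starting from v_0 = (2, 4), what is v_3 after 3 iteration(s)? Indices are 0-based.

v_0 = (2, 4).
v_1 = A·v_0 = (2, 0).
v_2 = A·v_1 = (3, 3).
v_3 = A·v_2 = (0, 1).

v_3 = (0, 1)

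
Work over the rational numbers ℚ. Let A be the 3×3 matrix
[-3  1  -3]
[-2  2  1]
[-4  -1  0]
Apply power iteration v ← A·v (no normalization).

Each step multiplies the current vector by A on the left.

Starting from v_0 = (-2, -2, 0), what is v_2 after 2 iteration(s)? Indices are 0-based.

v_0 = (-2, -2, 0).
v_1 = A·v_0 = (4, 0, 10).
v_2 = A·v_1 = (-42, 2, -16).

v_2 = (-42, 2, -16)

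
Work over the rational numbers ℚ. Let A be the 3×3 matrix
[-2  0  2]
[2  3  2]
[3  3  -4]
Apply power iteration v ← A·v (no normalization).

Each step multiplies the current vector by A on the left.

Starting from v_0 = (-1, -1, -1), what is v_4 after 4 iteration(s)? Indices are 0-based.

v_0 = (-1, -1, -1).
v_1 = A·v_0 = (0, -7, -2).
v_2 = A·v_1 = (-4, -25, -13).
v_3 = A·v_2 = (-18, -109, -35).
v_4 = A·v_3 = (-34, -433, -241).

v_4 = (-34, -433, -241)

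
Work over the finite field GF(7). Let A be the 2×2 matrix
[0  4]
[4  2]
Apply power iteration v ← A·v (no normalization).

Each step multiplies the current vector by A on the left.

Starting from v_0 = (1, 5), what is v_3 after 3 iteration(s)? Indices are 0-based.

v_3 = (5, 6)

v_0 = (1, 5).
v_1 = A·v_0 = (6, 0).
v_2 = A·v_1 = (0, 3).
v_3 = A·v_2 = (5, 6).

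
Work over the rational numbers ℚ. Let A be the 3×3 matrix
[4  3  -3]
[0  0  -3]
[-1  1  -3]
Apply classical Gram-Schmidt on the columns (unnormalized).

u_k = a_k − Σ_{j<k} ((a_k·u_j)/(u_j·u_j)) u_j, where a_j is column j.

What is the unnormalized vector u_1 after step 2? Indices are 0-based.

u_1 = (7/17, 0, 28/17)

Step 1: u_0 = a_0 = (4, 0, -1).
Step 2: u_1 = a_1 − (11/17)·u_0 = (7/17, 0, 28/17).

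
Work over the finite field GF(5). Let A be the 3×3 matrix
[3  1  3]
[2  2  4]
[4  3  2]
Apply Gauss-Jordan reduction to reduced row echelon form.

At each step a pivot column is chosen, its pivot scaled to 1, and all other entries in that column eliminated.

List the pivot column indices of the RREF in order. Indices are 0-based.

step 1: normalize row 0 (÷3) = (1, 2, 1)
  row 1: subtract 2×row0 = (0, 3, 2)
  row 2: subtract 4×row0 = (0, 0, 3)
step 2: normalize row 1 (÷3) = (0, 1, 4)
  row 0: subtract 2×row1 = (1, 0, 3)
step 3: normalize row 2 (÷3) = (0, 0, 1)
  row 0: subtract 3×row2 = (1, 0, 0)
  row 1: subtract 4×row2 = (0, 1, 0)

pivot columns: 0, 1, 2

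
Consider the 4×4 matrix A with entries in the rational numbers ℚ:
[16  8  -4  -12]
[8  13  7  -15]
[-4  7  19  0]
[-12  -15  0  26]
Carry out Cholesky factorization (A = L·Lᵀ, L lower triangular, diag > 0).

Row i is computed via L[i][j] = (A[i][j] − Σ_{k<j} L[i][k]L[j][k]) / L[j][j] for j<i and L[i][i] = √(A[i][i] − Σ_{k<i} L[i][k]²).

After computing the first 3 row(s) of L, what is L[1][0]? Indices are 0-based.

L[1][0] = 2

Step 1: L[0][0] = √(16) = 4.
  L[1][0] = (8) / L[0][0] = 2.
Step 2: L[1][1] = √(9) = 3.
  L[2][0] = (-4) / L[0][0] = -1.
  L[2][1] = (9) / L[1][1] = 3.
Step 3: L[2][2] = √(9) = 3.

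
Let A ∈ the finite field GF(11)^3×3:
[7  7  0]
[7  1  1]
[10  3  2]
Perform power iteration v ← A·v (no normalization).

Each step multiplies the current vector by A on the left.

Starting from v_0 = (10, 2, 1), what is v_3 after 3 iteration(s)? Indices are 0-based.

v_0 = (10, 2, 1).
v_1 = A·v_0 = (7, 7, 9).
v_2 = A·v_1 = (10, 10, 10).
v_3 = A·v_2 = (8, 2, 7).

v_3 = (8, 2, 7)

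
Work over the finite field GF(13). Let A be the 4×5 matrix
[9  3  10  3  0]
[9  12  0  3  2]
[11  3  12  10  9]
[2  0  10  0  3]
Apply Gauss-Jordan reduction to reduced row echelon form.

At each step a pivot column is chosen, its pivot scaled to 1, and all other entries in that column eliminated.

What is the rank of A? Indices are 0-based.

step 1: normalize row 0 (÷9) = (1, 9, 4, 9, 0)
  row 1: subtract 9×row0 = (0, 9, 3, 0, 2)
  row 2: subtract 11×row0 = (0, 8, 7, 2, 9)
  row 3: subtract 2×row0 = (0, 8, 2, 8, 3)
step 2: normalize row 1 (÷9) = (0, 1, 9, 0, 6)
  row 0: subtract 9×row1 = (1, 0, 1, 9, 11)
  row 2: subtract 8×row1 = (0, 0, 0, 2, 0)
  row 3: subtract 8×row1 = (0, 0, 8, 8, 7)
step 3: exchange rows 2,3
step 3: normalize row 2 (÷8) = (0, 0, 1, 1, 9)
  row 0: subtract 1×row2 = (1, 0, 0, 8, 2)
  row 1: subtract 9×row2 = (0, 1, 0, 4, 3)
step 4: normalize row 3 (÷2) = (0, 0, 0, 1, 0)
  row 0: subtract 8×row3 = (1, 0, 0, 0, 2)
  row 1: subtract 4×row3 = (0, 1, 0, 0, 3)
  row 2: subtract 1×row3 = (0, 0, 1, 0, 9)

rank = 4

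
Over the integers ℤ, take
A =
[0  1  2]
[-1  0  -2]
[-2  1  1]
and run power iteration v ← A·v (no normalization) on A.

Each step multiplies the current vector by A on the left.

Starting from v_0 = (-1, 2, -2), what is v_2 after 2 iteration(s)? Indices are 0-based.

v_0 = (-1, 2, -2).
v_1 = A·v_0 = (-2, 5, 2).
v_2 = A·v_1 = (9, -2, 11).

v_2 = (9, -2, 11)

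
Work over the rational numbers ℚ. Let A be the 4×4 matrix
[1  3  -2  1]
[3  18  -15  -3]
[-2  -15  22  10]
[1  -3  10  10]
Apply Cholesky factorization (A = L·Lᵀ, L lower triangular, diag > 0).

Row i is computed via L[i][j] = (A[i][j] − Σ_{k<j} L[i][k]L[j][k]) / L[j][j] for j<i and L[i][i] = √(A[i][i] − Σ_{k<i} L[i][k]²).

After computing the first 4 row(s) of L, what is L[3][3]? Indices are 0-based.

L[3][3] = 1

Step 1: L[0][0] = √(1) = 1.
  L[1][0] = (3) / L[0][0] = 3.
Step 2: L[1][1] = √(9) = 3.
  L[2][0] = (-2) / L[0][0] = -2.
  L[2][1] = (-9) / L[1][1] = -3.
Step 3: L[2][2] = √(9) = 3.
  L[3][0] = (1) / L[0][0] = 1.
  L[3][1] = (-6) / L[1][1] = -2.
  L[3][2] = (6) / L[2][2] = 2.
Step 4: L[3][3] = √(1) = 1.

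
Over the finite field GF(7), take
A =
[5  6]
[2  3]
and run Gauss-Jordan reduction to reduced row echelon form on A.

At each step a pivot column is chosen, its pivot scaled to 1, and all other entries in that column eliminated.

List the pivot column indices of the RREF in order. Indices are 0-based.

pivot columns: 0, 1

step 1: normalize row 0 (÷5) = (1, 4)
  row 1: subtract 2×row0 = (0, 2)
step 2: normalize row 1 (÷2) = (0, 1)
  row 0: subtract 4×row1 = (1, 0)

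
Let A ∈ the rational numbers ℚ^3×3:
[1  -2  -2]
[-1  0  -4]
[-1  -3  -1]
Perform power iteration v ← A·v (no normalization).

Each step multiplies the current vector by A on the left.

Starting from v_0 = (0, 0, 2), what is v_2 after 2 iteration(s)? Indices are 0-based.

v_0 = (0, 0, 2).
v_1 = A·v_0 = (-4, -8, -2).
v_2 = A·v_1 = (16, 12, 30).

v_2 = (16, 12, 30)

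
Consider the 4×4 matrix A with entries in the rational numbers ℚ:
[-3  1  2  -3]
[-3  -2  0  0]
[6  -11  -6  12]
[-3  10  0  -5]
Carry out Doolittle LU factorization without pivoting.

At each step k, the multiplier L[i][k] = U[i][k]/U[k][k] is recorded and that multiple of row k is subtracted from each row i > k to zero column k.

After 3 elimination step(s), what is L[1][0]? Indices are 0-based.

L[1][0] = 1

Step 1: pivot at (0,0) is -3.
  row1 ← row1 − (1)·row0  ⇒  L[1][0]=1, U row1=(0, -3, -2, 3)
  row2 ← row2 − (-2)·row0  ⇒  L[2][0]=-2, U row2=(0, -9, -2, 6)
  row3 ← row3 − (1)·row0  ⇒  L[3][0]=1, U row3=(0, 9, -2, -2)
Step 2: pivot at (1,1) is -3.
  row2 ← row2 − (3)·row1  ⇒  L[2][1]=3, U row2=(0, 0, 4, -3)
  row3 ← row3 − (-3)·row1  ⇒  L[3][1]=-3, U row3=(0, 0, -8, 7)
Step 3: pivot at (2,2) is 4.
  row3 ← row3 − (-2)·row2  ⇒  L[3][2]=-2, U row3=(0, 0, 0, 1)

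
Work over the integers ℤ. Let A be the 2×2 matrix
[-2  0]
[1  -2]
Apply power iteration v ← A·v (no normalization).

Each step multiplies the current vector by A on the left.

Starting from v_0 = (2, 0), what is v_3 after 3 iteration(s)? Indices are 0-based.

v_3 = (-16, 24)

v_0 = (2, 0).
v_1 = A·v_0 = (-4, 2).
v_2 = A·v_1 = (8, -8).
v_3 = A·v_2 = (-16, 24).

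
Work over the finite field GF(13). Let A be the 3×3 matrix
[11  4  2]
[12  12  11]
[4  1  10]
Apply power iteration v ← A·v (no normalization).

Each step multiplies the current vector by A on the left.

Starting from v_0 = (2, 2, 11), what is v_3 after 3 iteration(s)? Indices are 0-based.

v_3 = (11, 5, 6)

v_0 = (2, 2, 11).
v_1 = A·v_0 = (0, 0, 3).
v_2 = A·v_1 = (6, 7, 4).
v_3 = A·v_2 = (11, 5, 6).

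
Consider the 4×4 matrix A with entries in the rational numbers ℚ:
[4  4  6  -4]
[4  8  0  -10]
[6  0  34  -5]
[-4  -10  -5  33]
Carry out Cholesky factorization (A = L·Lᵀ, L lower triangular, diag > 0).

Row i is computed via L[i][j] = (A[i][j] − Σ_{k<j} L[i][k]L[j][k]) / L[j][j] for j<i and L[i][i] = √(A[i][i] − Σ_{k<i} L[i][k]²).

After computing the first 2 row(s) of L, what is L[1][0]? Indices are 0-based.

Step 1: L[0][0] = √(4) = 2.
  L[1][0] = (4) / L[0][0] = 2.
Step 2: L[1][1] = √(4) = 2.

L[1][0] = 2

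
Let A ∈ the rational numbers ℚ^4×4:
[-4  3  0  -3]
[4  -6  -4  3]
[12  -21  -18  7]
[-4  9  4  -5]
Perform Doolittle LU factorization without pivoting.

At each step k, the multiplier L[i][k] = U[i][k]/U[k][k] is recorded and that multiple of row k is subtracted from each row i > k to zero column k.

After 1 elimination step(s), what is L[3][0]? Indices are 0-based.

L[3][0] = 1

k=0: U[0][0]=-4
  eliminate (1,0): mult=-1, new row 1: (0, -3, -4, 0); set L[1][0]=-1
  eliminate (2,0): mult=-3, new row 2: (0, -12, -18, -2); set L[2][0]=-3
  eliminate (3,0): mult=1, new row 3: (0, 6, 4, -2); set L[3][0]=1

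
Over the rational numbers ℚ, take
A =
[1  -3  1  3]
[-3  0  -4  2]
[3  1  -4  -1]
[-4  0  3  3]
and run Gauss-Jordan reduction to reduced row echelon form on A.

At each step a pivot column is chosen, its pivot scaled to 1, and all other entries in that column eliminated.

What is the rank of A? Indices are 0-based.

rank = 4

pivot(0,0)=1: scale R0 → (1, -3, 1, 3)
  clear (1,0): R1 −= (-3)R0 → (0, -9, -1, 11)
  clear (2,0): R2 −= (3)R0 → (0, 10, -7, -10)
  clear (3,0): R3 −= (-4)R0 → (0, -12, 7, 15)
pivot(1,1)=-9: scale R1 → (0, 1, 1/9, -11/9)
  clear (0,1): R0 −= (-3)R1 → (1, 0, 4/3, -2/3)
  clear (2,1): R2 −= (10)R1 → (0, 0, -73/9, 20/9)
  clear (3,1): R3 −= (-12)R1 → (0, 0, 25/3, 1/3)
pivot(2,2)=-73/9: scale R2 → (0, 0, 1, -20/73)
  clear (0,2): R0 −= (4/3)R2 → (1, 0, 0, -22/73)
  clear (1,2): R1 −= (1/9)R2 → (0, 1, 0, -87/73)
  clear (3,2): R3 −= (25/3)R2 → (0, 0, 0, 191/73)
pivot(3,3)=191/73: scale R3 → (0, 0, 0, 1)
  clear (0,3): R0 −= (-22/73)R3 → (1, 0, 0, 0)
  clear (1,3): R1 −= (-87/73)R3 → (0, 1, 0, 0)
  clear (2,3): R2 −= (-20/73)R3 → (0, 0, 1, 0)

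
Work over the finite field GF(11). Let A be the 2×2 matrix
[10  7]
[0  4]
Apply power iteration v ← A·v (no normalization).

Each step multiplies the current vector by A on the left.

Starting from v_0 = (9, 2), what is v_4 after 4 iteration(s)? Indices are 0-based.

v_4 = (8, 6)

v_0 = (9, 2).
v_1 = A·v_0 = (5, 8).
v_2 = A·v_1 = (7, 10).
v_3 = A·v_2 = (8, 7).
v_4 = A·v_3 = (8, 6).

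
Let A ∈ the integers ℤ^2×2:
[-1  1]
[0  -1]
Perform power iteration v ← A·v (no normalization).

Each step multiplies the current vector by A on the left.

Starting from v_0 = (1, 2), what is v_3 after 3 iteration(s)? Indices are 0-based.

v_3 = (5, -2)

v_0 = (1, 2).
v_1 = A·v_0 = (1, -2).
v_2 = A·v_1 = (-3, 2).
v_3 = A·v_2 = (5, -2).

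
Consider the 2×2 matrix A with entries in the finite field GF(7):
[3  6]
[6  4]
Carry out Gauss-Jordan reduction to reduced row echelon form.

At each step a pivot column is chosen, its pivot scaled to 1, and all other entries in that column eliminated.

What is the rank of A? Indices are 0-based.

rank = 2

[1] R0 /= 3  ⇒  (1, 2)
     R1 -= 6·R0  ⇒  (0, 6)
[2] R1 /= 6  ⇒  (0, 1)
     R0 -= 2·R1  ⇒  (1, 0)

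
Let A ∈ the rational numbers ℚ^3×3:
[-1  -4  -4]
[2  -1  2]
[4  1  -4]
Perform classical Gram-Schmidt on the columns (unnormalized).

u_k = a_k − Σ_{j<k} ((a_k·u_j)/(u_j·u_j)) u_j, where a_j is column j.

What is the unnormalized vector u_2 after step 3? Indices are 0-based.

Step 1: u_0 = a_0 = (-1, 2, 4).
Step 2: u_1 = a_1 − (2/7)·u_0 = (-26/7, -11/7, -1/7).
Step 3: u_2 = a_2 − (-8/21)·u_0 − (43/57)·u_1 = (-30/19, 75/19, -45/19).

u_2 = (-30/19, 75/19, -45/19)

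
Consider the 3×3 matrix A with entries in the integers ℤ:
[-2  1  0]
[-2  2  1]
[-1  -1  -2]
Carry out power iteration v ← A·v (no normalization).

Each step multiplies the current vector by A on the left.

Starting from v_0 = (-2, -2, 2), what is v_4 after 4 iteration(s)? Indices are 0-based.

v_4 = (-8, 2, -24)

v_0 = (-2, -2, 2).
v_1 = A·v_0 = (2, 2, 0).
v_2 = A·v_1 = (-2, 0, -4).
v_3 = A·v_2 = (4, 0, 10).
v_4 = A·v_3 = (-8, 2, -24).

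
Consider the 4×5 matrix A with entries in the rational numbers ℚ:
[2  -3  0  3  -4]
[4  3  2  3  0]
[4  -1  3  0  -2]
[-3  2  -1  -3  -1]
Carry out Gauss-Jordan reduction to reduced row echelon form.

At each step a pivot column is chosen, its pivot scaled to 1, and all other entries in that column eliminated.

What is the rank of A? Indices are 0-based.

[1] R0 /= 2  ⇒  (1, -3/2, 0, 3/2, -2)
     R1 -= 4·R0  ⇒  (0, 9, 2, -3, 8)
     R2 -= 4·R0  ⇒  (0, 5, 3, -6, 6)
     R3 -= -3·R0  ⇒  (0, -5/2, -1, 3/2, -7)
[2] R1 /= 9  ⇒  (0, 1, 2/9, -1/3, 8/9)
     R0 -= -3/2·R1  ⇒  (1, 0, 1/3, 1, -2/3)
     R2 -= 5·R1  ⇒  (0, 0, 17/9, -13/3, 14/9)
     R3 -= -5/2·R1  ⇒  (0, 0, -4/9, 2/3, -43/9)
[3] R2 /= 17/9  ⇒  (0, 0, 1, -39/17, 14/17)
     R0 -= 1/3·R2  ⇒  (1, 0, 0, 30/17, -16/17)
     R1 -= 2/9·R2  ⇒  (0, 1, 0, 3/17, 12/17)
     R3 -= -4/9·R2  ⇒  (0, 0, 0, -6/17, -75/17)
[4] R3 /= -6/17  ⇒  (0, 0, 0, 1, 25/2)
     R0 -= 30/17·R3  ⇒  (1, 0, 0, 0, -23)
     R1 -= 3/17·R3  ⇒  (0, 1, 0, 0, -3/2)
     R2 -= -39/17·R3  ⇒  (0, 0, 1, 0, 59/2)

rank = 4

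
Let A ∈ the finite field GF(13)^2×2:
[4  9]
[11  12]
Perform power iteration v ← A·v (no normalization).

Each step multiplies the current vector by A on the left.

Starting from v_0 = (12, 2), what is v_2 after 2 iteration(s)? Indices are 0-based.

v_0 = (12, 2).
v_1 = A·v_0 = (1, 0).
v_2 = A·v_1 = (4, 11).

v_2 = (4, 11)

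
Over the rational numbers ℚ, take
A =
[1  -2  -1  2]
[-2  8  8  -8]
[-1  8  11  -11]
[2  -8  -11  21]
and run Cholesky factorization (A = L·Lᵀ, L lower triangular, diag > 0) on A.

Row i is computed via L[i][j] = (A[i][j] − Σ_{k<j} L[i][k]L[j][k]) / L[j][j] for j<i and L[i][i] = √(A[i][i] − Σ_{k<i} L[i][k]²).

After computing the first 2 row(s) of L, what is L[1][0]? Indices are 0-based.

Step 1: L[0][0] = √(1) = 1.
  L[1][0] = (-2) / L[0][0] = -2.
Step 2: L[1][1] = √(4) = 2.

L[1][0] = -2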